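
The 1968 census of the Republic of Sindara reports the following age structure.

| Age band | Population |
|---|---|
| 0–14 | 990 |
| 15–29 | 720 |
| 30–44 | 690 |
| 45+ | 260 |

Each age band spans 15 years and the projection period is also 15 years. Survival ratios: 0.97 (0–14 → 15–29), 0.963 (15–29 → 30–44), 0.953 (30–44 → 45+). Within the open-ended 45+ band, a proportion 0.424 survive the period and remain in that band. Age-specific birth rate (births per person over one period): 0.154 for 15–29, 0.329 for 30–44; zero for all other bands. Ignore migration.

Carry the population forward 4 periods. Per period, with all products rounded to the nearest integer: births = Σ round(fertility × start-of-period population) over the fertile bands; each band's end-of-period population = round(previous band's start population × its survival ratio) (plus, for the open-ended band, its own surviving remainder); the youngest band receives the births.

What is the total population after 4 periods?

Call the groups 1 to 4, youngest first.
Period 1.
Births: 720 × 0.154 = 111 ; 690 × 0.329 = 227 ⇒ total 338
Group 2: 990 × 0.97 = 960
Group 3: 720 × 0.963 = 693
Group 4: 690 × 0.953 + 260 × 0.424 = 658 + 110 = 768
→ [338, 960, 693, 768]
Period 2.
Births: 960 × 0.154 = 148 ; 693 × 0.329 = 228 ⇒ total 376
Group 2: 338 × 0.97 = 328
Group 3: 960 × 0.963 = 924
Group 4: 693 × 0.953 + 768 × 0.424 = 660 + 326 = 986
→ [376, 328, 924, 986]
Period 3.
Births: 328 × 0.154 = 51 ; 924 × 0.329 = 304 ⇒ total 355
Group 2: 376 × 0.97 = 365
Group 3: 328 × 0.963 = 316
Group 4: 924 × 0.953 + 986 × 0.424 = 881 + 418 = 1299
→ [355, 365, 316, 1299]
Period 4.
Births: 365 × 0.154 = 56 ; 316 × 0.329 = 104 ⇒ total 160
Group 2: 355 × 0.97 = 344
Group 3: 365 × 0.963 = 351
Group 4: 316 × 0.953 + 1299 × 0.424 = 301 + 551 = 852
→ [160, 344, 351, 852]
Total after period 4: 160 + 344 + 351 + 852 = 1707

1707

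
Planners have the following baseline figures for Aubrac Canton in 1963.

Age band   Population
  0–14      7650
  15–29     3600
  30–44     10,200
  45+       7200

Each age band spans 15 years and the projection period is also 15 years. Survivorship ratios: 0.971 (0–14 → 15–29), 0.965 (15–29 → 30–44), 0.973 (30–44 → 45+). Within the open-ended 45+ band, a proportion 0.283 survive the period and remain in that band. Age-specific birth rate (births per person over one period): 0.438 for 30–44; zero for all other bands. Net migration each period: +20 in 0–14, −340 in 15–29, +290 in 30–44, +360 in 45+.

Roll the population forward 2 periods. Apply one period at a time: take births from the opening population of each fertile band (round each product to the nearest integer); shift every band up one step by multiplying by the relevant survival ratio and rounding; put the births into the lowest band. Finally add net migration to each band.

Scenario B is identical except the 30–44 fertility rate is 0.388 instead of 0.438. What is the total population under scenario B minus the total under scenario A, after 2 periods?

-684

Numbering the groups 1..4 from youngest to oldest:
Period 1:
Births: 10200 × 0.438 = 4468
Group 2: 7650 × 0.971 = 7428
Group 3: 3600 × 0.965 = 3474
Group 4: 10200 × 0.973 + 7200 × 0.283 = 9925 + 2038 = 11963
Net migration: Group 1 + 20 → 4488; Group 2 − 340 → 7088; Group 3 + 290 → 3764; Group 4 + 360 → 12323
Giving 4488 / 7088 / 3764 / 12323.
Period 2:
Births: 3764 × 0.438 = 1649
Group 2: 4488 × 0.971 = 4358
Group 3: 7088 × 0.965 = 6840
Group 4: 3764 × 0.973 + 12323 × 0.283 = 3662 + 3487 = 7149
Net migration: Group 1 + 20 → 1669; Group 2 − 340 → 4018; Group 3 + 290 → 7130; Group 4 + 360 → 7509
Giving 1669 / 4018 / 7130 / 7509.
Scenario A total after 2 periods: 20326
Scenario B projection —
Period 1:
Births: 10200 × 0.388 = 3958
Group 2: 7650 × 0.971 = 7428
Group 3: 3600 × 0.965 = 3474
Group 4: 10200 × 0.973 + 7200 × 0.283 = 9925 + 2038 = 11963
Net migration: Group 1 + 20 → 3978; Group 2 − 340 → 7088; Group 3 + 290 → 3764; Group 4 + 360 → 12323
Giving 3978 / 7088 / 3764 / 12323.
Period 2:
Births: 3764 × 0.388 = 1460
Group 2: 3978 × 0.971 = 3863
Group 3: 7088 × 0.965 = 6840
Group 4: 3764 × 0.973 + 12323 × 0.283 = 3662 + 3487 = 7149
Net migration: Group 1 + 20 → 1480; Group 2 − 340 → 3523; Group 3 + 290 → 7130; Group 4 + 360 → 7509
Giving 1480 / 3523 / 7130 / 7509.
Scenario B total after 2 periods: 19642
Difference B − A = 19642 − 20326 = -684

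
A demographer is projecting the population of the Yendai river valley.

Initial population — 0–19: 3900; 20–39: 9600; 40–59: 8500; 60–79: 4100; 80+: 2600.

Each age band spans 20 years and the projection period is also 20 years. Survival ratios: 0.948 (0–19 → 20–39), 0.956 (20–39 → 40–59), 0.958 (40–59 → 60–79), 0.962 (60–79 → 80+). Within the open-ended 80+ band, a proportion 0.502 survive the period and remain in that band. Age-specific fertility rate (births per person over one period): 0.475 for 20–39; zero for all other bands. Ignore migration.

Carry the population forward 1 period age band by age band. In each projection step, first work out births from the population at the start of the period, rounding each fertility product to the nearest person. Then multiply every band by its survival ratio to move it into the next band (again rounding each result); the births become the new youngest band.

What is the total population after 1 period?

30827

Period 1.
Births: 9600 × 0.475 = 4560
20–39: 3900 × 0.948 = 3697
40–59: 9600 × 0.956 = 9178
60–79: 8500 × 0.958 = 8143
80+: 4100 × 0.962 + 2600 × 0.502 = 3944 + 1305 = 5249
→ [4560, 3697, 9178, 8143, 5249]
Total after period 1: 4560 + 3697 + 9178 + 8143 + 5249 = 30827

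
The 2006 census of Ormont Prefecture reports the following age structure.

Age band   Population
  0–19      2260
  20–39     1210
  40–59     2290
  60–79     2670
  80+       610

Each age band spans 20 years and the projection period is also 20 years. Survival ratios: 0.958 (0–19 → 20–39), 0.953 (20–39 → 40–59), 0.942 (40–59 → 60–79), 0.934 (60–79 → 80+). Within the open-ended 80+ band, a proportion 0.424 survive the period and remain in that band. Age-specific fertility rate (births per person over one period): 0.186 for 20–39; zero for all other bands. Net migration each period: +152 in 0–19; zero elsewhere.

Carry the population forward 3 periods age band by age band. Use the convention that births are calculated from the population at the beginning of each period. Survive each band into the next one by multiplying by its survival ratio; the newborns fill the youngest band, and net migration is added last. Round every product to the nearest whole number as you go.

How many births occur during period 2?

— Period 1 —
Births: 1210 × 0.186 = 225
20–39: 2260 × 0.958 = 2165
40–59: 1210 × 0.953 = 1153
60–79: 2290 × 0.942 = 2157
80+: 2670 × 0.934 + 610 × 0.424 = 2494 + 259 = 2753
Net migration: 0–19 + 152 → 377
→ [377, 2165, 1153, 2157, 2753]
— Period 2 —
Births: 2165 × 0.186 = 403
20–39: 377 × 0.958 = 361
40–59: 2165 × 0.953 = 2063
60–79: 1153 × 0.942 = 1086
80+: 2157 × 0.934 + 2753 × 0.424 = 2015 + 1167 = 3182
Net migration: 0–19 + 152 → 555
→ [555, 361, 2063, 1086, 3182]

403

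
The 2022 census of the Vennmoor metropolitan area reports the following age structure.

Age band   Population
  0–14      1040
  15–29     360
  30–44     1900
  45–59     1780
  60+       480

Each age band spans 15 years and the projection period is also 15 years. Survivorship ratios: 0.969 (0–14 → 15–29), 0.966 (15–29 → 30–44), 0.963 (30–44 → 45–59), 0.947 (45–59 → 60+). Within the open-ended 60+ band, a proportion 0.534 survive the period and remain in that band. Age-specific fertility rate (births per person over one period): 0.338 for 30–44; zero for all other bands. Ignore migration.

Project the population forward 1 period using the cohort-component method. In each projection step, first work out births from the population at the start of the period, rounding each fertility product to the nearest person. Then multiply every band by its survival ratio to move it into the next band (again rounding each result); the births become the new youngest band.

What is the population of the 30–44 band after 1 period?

348

Numbering the groups 1..5 from youngest to oldest:
After projecting period 1:
Births: 1900 * 0.338 = 642
Group 2: 1040 * 0.969 = 1008
Group 3: 360 * 0.966 = 348
Group 4: 1900 * 0.963 = 1830
Group 5: 1780 * 0.947 + 480 * 0.534 = 1686 + 256 = 1942
→ [642, 1008, 348, 1830, 1942]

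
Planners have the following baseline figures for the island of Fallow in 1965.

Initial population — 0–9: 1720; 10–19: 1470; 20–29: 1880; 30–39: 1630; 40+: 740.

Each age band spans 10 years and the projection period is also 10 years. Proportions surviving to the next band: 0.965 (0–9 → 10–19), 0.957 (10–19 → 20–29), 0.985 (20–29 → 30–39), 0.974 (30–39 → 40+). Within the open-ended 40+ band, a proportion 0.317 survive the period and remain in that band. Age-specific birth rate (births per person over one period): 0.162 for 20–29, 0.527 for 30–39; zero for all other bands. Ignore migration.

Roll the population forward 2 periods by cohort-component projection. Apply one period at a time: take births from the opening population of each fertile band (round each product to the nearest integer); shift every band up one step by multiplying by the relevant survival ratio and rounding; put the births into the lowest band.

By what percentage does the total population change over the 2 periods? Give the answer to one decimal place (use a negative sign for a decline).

Period 1.
Births: 1880 * 0.162 = 305 ; 1630 * 0.527 = 859 → 1164
10–19: 1720 * 0.965 = 1660
20–29: 1470 * 0.957 = 1407
30–39: 1880 * 0.985 = 1852
40+: 1630 * 0.974 + 740 * 0.317 = 1588 + 235 = 1823
→ [1164, 1660, 1407, 1852, 1823]
Period 2.
Births: 1407 * 0.162 = 228 ; 1852 * 0.527 = 976 → 1204
10–19: 1164 * 0.965 = 1123
20–29: 1660 * 0.957 = 1589
30–39: 1407 * 0.985 = 1386
40+: 1852 * 0.974 + 1823 * 0.317 = 1804 + 578 = 2382
→ [1204, 1123, 1589, 1386, 2382]
Total: 7440 → 7684; change = 244; percentage change = 3.3%

3.3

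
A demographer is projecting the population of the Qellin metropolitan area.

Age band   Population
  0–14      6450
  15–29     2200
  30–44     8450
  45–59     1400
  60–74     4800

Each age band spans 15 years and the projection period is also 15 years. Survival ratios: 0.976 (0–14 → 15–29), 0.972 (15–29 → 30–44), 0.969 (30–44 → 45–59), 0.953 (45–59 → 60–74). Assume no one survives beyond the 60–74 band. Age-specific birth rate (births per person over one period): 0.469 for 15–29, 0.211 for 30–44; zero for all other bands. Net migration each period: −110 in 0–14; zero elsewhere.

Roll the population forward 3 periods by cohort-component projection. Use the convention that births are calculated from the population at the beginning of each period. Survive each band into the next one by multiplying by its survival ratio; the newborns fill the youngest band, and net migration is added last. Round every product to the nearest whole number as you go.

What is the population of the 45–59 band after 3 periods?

5929

Numbering the bands 1..5 from youngest to oldest:
— Period 1 —
Births: 2200 * 0.469 = 1032  |  8450 * 0.211 = 1783 — total 2815
Band 2: 6450 * 0.976 = 6295
Band 3: 2200 * 0.972 = 2138
Band 4: 8450 * 0.969 = 8188
Band 5: 1400 * 0.953 = 1334
Net migration: Band 1 − 110 → 2705
Giving 2705 / 6295 / 2138 / 8188 / 1334.
— Period 2 —
Births: 6295 * 0.469 = 2952  |  2138 * 0.211 = 451 — total 3403
Band 2: 2705 * 0.976 = 2640
Band 3: 6295 * 0.972 = 6119
Band 4: 2138 * 0.969 = 2072
Band 5: 8188 * 0.953 = 7803
Net migration: Band 1 − 110 → 3293
Giving 3293 / 2640 / 6119 / 2072 / 7803.
— Period 3 —
Births: 2640 * 0.469 = 1238  |  6119 * 0.211 = 1291 — total 2529
Band 2: 3293 * 0.976 = 3214
Band 3: 2640 * 0.972 = 2566
Band 4: 6119 * 0.969 = 5929
Band 5: 2072 * 0.953 = 1975
Net migration: Band 1 − 110 → 2419
Giving 2419 / 3214 / 2566 / 5929 / 1975.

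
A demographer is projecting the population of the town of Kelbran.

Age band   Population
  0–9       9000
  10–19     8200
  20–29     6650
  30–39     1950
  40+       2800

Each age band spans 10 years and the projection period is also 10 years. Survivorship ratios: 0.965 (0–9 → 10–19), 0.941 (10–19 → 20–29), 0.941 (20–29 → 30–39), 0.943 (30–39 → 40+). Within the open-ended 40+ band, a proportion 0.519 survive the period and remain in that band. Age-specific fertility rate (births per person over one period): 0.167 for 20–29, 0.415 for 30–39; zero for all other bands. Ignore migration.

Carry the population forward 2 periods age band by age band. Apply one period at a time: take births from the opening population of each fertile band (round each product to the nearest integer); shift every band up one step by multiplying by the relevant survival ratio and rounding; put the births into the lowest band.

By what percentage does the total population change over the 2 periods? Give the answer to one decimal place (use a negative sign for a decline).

0.6

[period 1]
Births: 6650 × 0.167 = 1111  |  1950 × 0.415 = 809 — total 1920
10–19: 9000 × 0.965 = 8685
20–29: 8200 × 0.941 = 7716
30–39: 6650 × 0.941 = 6258
40+: 1950 × 0.943 + 2800 × 0.519 = 1839 + 1453 = 3292
Giving 1920 / 8685 / 7716 / 6258 / 3292.
[period 2]
Births: 7716 × 0.167 = 1289  |  6258 × 0.415 = 2597 — total 3886
10–19: 1920 × 0.965 = 1853
20–29: 8685 × 0.941 = 8173
30–39: 7716 × 0.941 = 7261
40+: 6258 × 0.943 + 3292 × 0.519 = 5901 + 1709 = 7610
Giving 3886 / 1853 / 8173 / 7261 / 7610.
Total: 28600 → 28783; change = 183; percentage change = 0.6%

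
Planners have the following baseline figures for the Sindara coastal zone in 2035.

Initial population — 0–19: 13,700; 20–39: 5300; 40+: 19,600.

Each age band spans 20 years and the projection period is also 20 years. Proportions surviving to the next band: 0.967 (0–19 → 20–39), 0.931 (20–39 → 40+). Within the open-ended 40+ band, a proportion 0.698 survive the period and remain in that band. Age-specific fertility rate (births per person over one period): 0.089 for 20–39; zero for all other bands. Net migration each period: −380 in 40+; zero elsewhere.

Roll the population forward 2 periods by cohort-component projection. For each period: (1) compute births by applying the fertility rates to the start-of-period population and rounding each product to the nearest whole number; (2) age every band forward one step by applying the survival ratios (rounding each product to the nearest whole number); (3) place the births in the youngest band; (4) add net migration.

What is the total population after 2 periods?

(Bands numbered youngest = 1 to oldest = 3.)
— Period 1 —
Births: 5300 * 0.089 = 472
Band 2: 13700 * 0.967 = 13248
Band 3: 5300 * 0.931 + 19600 * 0.698 = 4934 + 13681 = 18615
Net migration: Band 3 − 380 → 18235
Giving 472 / 13248 / 18235.
— Period 2 —
Births: 13248 * 0.089 = 1179
Band 2: 472 * 0.967 = 456
Band 3: 13248 * 0.931 + 18235 * 0.698 = 12334 + 12728 = 25062
Net migration: Band 3 − 380 → 24682
Giving 1179 / 456 / 24682.
Total after period 2: 1179 + 456 + 24682 = 26317

26317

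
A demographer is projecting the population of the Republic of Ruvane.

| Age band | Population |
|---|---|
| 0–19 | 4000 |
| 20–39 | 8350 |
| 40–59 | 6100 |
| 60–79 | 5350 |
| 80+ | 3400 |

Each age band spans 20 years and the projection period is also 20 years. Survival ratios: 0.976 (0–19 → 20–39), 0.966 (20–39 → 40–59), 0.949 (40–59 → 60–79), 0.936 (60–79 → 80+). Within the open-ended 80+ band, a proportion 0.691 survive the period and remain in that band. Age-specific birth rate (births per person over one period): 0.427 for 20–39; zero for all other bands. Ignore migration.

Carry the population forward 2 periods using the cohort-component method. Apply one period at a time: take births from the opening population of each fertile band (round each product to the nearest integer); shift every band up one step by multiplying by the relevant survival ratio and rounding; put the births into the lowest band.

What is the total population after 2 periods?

Call the bands 1 to 5, youngest first.
After projecting period 1:
Births: 8350 × 0.427 = 3565
Band 2: 4000 × 0.976 = 3904
Band 3: 8350 × 0.966 = 8066
Band 4: 6100 × 0.949 = 5789
Band 5: 5350 × 0.936 + 3400 × 0.691 = 5008 + 2349 = 7357
Population now: 0–19=3565, 20–39=3904, 40–59=8066, 60–79=5789, 80+=7357
After projecting period 2:
Births: 3904 × 0.427 = 1667
Band 2: 3565 × 0.976 = 3479
Band 3: 3904 × 0.966 = 3771
Band 4: 8066 × 0.949 = 7655
Band 5: 5789 × 0.936 + 7357 × 0.691 = 5419 + 5084 = 10503
Population now: 0–19=1667, 20–39=3479, 40–59=3771, 60–79=7655, 80+=10503
Total after period 2: 1667 + 3479 + 3771 + 7655 + 10503 = 27075

27075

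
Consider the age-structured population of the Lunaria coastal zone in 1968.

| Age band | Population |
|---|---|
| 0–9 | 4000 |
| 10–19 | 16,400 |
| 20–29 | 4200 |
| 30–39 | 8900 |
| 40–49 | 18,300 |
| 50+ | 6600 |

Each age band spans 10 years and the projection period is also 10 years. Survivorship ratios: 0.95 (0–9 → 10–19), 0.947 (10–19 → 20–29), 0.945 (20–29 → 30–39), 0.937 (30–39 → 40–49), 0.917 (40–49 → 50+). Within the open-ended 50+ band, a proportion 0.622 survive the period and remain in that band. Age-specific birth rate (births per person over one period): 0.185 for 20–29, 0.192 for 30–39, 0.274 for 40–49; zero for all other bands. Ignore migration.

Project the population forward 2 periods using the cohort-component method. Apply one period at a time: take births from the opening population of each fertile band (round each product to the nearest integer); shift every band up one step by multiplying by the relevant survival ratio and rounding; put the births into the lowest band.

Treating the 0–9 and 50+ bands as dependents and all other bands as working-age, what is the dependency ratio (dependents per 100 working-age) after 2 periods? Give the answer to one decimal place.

Period 1:
Births: 4200 × 0.185 = 777, 8900 × 0.192 = 1709, 18300 × 0.274 = 5014 → total 7500
10–19: 4000 × 0.95 = 3800
20–29: 16400 × 0.947 = 15531
30–39: 4200 × 0.945 = 3969
40–49: 8900 × 0.937 = 8339
50+: 18300 × 0.917 + 6600 × 0.622 = 16781 + 4105 = 20886
Giving 7500 / 3800 / 15531 / 3969 / 8339 / 20886.
Period 2:
Births: 15531 × 0.185 = 2873, 3969 × 0.192 = 762, 8339 × 0.274 = 2285 → total 5920
10–19: 7500 × 0.95 = 7125
20–29: 3800 × 0.947 = 3599
30–39: 15531 × 0.945 = 14677
40–49: 3969 × 0.937 = 3719
50+: 8339 × 0.917 + 20886 × 0.622 = 7647 + 12991 = 20638
Giving 5920 / 7125 / 3599 / 14677 / 3719 / 20638.
Dependents (band 0–9 + band 50+) = 5920 + 20638 = 26558; working-age = 29120; ratio = 26558/29120 × 100 = 91.2

91.2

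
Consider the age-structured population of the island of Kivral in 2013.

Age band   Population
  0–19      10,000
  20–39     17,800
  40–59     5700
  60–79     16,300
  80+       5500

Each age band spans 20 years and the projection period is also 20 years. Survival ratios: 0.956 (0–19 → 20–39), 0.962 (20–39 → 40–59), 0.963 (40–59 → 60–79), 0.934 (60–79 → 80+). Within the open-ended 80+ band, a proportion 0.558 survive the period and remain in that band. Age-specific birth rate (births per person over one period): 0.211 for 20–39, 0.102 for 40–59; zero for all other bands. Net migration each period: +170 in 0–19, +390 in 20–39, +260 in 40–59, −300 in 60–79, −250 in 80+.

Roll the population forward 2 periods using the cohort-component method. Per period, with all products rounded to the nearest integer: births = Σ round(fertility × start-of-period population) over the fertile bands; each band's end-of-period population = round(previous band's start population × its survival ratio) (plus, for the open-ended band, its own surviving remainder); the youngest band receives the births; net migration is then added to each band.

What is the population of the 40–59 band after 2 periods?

9832

— Period 1 —
Births: 17800 × 0.211 = 3756, 5700 × 0.102 = 581 ⇒ total 4337
20–39: 10000 × 0.956 = 9560
40–59: 17800 × 0.962 = 17124
60–79: 5700 × 0.963 = 5489
80+: 16300 × 0.934 + 5500 × 0.558 = 15224 + 3069 = 18293
Net migration: 0–19 + 170 → 4507; 20–39 + 390 → 9950; 40–59 + 260 → 17384; 60–79 − 300 → 5189; 80+ − 250 → 18043
End of period: [4507, 9950, 17384, 5189, 18043]
— Period 2 —
Births: 9950 × 0.211 = 2099, 17384 × 0.102 = 1773 ⇒ total 3872
20–39: 4507 × 0.956 = 4309
40–59: 9950 × 0.962 = 9572
60–79: 17384 × 0.963 = 16741
80+: 5189 × 0.934 + 18043 × 0.558 = 4847 + 10068 = 14915
Net migration: 0–19 + 170 → 4042; 20–39 + 390 → 4699; 40–59 + 260 → 9832; 60–79 − 300 → 16441; 80+ − 250 → 14665
End of period: [4042, 4699, 9832, 16441, 14665]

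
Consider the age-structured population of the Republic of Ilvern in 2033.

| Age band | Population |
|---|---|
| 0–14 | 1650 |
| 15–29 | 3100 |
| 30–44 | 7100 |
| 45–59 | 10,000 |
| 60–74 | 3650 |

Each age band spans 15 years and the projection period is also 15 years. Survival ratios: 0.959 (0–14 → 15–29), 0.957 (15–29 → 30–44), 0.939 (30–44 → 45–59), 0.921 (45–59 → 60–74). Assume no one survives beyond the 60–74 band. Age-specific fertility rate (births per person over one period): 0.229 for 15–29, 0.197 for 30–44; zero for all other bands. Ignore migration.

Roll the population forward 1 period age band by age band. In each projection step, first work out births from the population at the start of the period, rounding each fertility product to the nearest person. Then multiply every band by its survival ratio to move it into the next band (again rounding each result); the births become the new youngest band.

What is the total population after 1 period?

After projecting period 1:
Births: 3100 × 0.229 = 710, 7100 × 0.197 = 1399 ⇒ total 2109
15–29: 1650 × 0.959 = 1582
30–44: 3100 × 0.957 = 2967
45–59: 7100 × 0.939 = 6667
60–74: 10000 × 0.921 = 9210
End of period: [2109, 1582, 2967, 6667, 9210]
Total after period 1: 2109 + 1582 + 2967 + 6667 + 9210 = 22535

22535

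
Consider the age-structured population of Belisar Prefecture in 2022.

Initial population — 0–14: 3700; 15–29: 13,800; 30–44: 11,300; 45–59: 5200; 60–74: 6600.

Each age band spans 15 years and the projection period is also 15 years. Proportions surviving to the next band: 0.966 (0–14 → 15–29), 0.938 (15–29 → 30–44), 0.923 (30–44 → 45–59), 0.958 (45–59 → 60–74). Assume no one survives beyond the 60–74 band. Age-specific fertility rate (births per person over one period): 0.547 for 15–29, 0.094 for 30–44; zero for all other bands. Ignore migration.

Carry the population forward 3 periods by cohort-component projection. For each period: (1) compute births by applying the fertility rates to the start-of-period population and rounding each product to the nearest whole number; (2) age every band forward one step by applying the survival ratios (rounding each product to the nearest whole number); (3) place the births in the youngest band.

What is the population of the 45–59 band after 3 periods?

3094

After projecting period 1:
Births: 13800 × 0.547 = 7549  |  11300 × 0.094 = 1062 — total 8611
15–29: 3700 × 0.966 = 3574
30–44: 13800 × 0.938 = 12944
45–59: 11300 × 0.923 = 10430
60–74: 5200 × 0.958 = 4982
Giving 8611 / 3574 / 12944 / 10430 / 4982.
After projecting period 2:
Births: 3574 × 0.547 = 1955  |  12944 × 0.094 = 1217 — total 3172
15–29: 8611 × 0.966 = 8318
30–44: 3574 × 0.938 = 3352
45–59: 12944 × 0.923 = 11947
60–74: 10430 × 0.958 = 9992
Giving 3172 / 8318 / 3352 / 11947 / 9992.
After projecting period 3:
Births: 8318 × 0.547 = 4550  |  3352 × 0.094 = 315 — total 4865
15–29: 3172 × 0.966 = 3064
30–44: 8318 × 0.938 = 7802
45–59: 3352 × 0.923 = 3094
60–74: 11947 × 0.958 = 11445
Giving 4865 / 3064 / 7802 / 3094 / 11445.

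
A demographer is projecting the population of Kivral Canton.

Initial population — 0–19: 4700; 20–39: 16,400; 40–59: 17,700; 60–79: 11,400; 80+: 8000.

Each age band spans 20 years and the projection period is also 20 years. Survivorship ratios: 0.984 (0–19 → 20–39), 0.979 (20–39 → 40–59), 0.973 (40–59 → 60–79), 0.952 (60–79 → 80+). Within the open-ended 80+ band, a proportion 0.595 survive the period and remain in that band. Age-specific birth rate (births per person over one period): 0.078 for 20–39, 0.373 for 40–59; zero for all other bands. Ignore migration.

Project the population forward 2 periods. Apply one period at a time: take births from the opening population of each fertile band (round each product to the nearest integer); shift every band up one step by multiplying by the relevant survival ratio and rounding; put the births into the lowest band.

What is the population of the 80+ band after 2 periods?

(Bands numbered youngest = 1 to oldest = 5.)
— Period 1 —
Births: 16400 * 0.078 = 1279, 17700 * 0.373 = 6602 ⇒ total 7881
Band 2: 4700 * 0.984 = 4625
Band 3: 16400 * 0.979 = 16056
Band 4: 17700 * 0.973 = 17222
Band 5: 11400 * 0.952 + 8000 * 0.595 = 10853 + 4760 = 15613
Population now: 0–19=7881, 20–39=4625, 40–59=16056, 60–79=17222, 80+=15613
— Period 2 —
Births: 4625 * 0.078 = 361, 16056 * 0.373 = 5989 ⇒ total 6350
Band 2: 7881 * 0.984 = 7755
Band 3: 4625 * 0.979 = 4528
Band 4: 16056 * 0.973 = 15622
Band 5: 17222 * 0.952 + 15613 * 0.595 = 16395 + 9290 = 25685
Population now: 0–19=6350, 20–39=7755, 40–59=4528, 60–79=15622, 80+=25685

25685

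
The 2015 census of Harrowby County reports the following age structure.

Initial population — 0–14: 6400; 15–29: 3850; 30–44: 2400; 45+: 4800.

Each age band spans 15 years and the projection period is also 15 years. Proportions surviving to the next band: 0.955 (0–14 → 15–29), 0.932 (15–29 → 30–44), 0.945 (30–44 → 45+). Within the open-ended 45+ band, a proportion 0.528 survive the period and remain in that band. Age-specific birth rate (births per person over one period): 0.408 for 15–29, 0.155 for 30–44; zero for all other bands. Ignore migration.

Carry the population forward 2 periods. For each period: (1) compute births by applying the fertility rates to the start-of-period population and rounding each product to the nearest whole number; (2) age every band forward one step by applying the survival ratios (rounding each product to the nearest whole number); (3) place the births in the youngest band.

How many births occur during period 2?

After projecting period 1:
Births: 3850 × 0.408 = 1571, 2400 × 0.155 = 372 → total 1943
15–29: 6400 × 0.955 = 6112
30–44: 3850 × 0.932 = 3588
45+: 2400 × 0.945 + 4800 × 0.528 = 2268 + 2534 = 4802
→ [1943, 6112, 3588, 4802]
After projecting period 2:
Births: 6112 × 0.408 = 2494, 3588 × 0.155 = 556 → total 3050
15–29: 1943 × 0.955 = 1856
30–44: 6112 × 0.932 = 5696
45+: 3588 × 0.945 + 4802 × 0.528 = 3391 + 2535 = 5926
→ [3050, 1856, 5696, 5926]

3050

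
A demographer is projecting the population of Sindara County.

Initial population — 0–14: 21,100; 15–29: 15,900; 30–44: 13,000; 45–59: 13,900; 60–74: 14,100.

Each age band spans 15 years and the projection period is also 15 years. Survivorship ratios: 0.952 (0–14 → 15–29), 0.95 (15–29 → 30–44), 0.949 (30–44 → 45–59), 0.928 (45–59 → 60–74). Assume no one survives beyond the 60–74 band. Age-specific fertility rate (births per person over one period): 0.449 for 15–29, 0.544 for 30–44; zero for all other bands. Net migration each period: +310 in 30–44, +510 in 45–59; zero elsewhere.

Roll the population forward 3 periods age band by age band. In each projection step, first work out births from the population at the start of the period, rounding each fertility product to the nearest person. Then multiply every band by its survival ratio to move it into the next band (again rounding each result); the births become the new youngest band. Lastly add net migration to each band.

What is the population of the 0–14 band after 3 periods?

Period 1:
Births: 15900 * 0.449 = 7139 ; 13000 * 0.544 = 7072 ⇒ total 14211
15–29: 21100 * 0.952 = 20087
30–44: 15900 * 0.95 = 15105
45–59: 13000 * 0.949 = 12337
60–74: 13900 * 0.928 = 12899
Net migration: 30–44 + 310 → 15415; 45–59 + 510 → 12847
→ [14211, 20087, 15415, 12847, 12899]
Period 2:
Births: 20087 * 0.449 = 9019 ; 15415 * 0.544 = 8386 ⇒ total 17405
15–29: 14211 * 0.952 = 13529
30–44: 20087 * 0.95 = 19083
45–59: 15415 * 0.949 = 14629
60–74: 12847 * 0.928 = 11922
Net migration: 30–44 + 310 → 19393; 45–59 + 510 → 15139
→ [17405, 13529, 19393, 15139, 11922]
Period 3:
Births: 13529 * 0.449 = 6075 ; 19393 * 0.544 = 10550 ⇒ total 16625
15–29: 17405 * 0.952 = 16570
30–44: 13529 * 0.95 = 12853
45–59: 19393 * 0.949 = 18404
60–74: 15139 * 0.928 = 14049
Net migration: 30–44 + 310 → 13163; 45–59 + 510 → 18914
→ [16625, 16570, 13163, 18914, 14049]

16625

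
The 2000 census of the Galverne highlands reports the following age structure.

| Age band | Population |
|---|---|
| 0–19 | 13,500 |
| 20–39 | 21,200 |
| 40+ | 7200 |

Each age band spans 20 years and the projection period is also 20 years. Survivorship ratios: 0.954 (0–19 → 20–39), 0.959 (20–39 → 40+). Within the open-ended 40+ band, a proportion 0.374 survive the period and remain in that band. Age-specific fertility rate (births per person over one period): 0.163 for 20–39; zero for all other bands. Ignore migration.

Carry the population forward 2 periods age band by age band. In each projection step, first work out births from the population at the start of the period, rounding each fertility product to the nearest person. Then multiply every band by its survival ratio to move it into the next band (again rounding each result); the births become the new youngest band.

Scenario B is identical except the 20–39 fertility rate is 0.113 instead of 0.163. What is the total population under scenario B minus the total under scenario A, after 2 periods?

-1655

Numbering the groups 1..3 from youngest to oldest:
Period 1.
Births: 21200 × 0.163 = 3456
Group 2: 13500 × 0.954 = 12879
Group 3: 21200 × 0.959 + 7200 × 0.374 = 20331 + 2693 = 23024
Population now: 0–19=3456, 20–39=12879, 40+=23024
Period 2.
Births: 12879 × 0.163 = 2099
Group 2: 3456 × 0.954 = 3297
Group 3: 12879 × 0.959 + 23024 × 0.374 = 12351 + 8611 = 20962
Population now: 0–19=2099, 20–39=3297, 40+=20962
Scenario A total after 2 periods: 26358
Scenario B projection —
Period 1.
Births: 21200 × 0.113 = 2396
Group 2: 13500 × 0.954 = 12879
Group 3: 21200 × 0.959 + 7200 × 0.374 = 20331 + 2693 = 23024
Population now: 0–19=2396, 20–39=12879, 40+=23024
Period 2.
Births: 12879 × 0.113 = 1455
Group 2: 2396 × 0.954 = 2286
Group 3: 12879 × 0.959 + 23024 × 0.374 = 12351 + 8611 = 20962
Population now: 0–19=1455, 20–39=2286, 40+=20962
Scenario B total after 2 periods: 24703
Difference B − A = 24703 − 26358 = -1655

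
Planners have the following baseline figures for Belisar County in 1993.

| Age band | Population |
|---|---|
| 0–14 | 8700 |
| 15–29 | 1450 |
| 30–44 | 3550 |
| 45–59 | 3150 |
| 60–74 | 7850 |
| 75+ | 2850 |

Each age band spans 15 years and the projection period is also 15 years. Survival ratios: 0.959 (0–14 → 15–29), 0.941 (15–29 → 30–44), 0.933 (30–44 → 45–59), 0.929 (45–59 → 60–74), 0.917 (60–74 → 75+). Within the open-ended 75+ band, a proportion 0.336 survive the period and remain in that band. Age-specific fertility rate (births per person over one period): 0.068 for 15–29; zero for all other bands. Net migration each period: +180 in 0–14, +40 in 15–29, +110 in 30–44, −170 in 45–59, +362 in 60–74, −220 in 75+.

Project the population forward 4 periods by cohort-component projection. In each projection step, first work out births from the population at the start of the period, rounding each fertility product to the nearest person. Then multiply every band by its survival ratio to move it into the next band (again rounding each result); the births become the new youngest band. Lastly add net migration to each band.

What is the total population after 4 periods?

11320

Numbering the bands 1..6 from youngest to oldest:
After projecting period 1:
Births: 1450 × 0.068 = 99
Band 2: 8700 × 0.959 = 8343
Band 3: 1450 × 0.941 = 1364
Band 4: 3550 × 0.933 = 3312
Band 5: 3150 × 0.929 = 2926
Band 6: 7850 × 0.917 + 2850 × 0.336 = 7198 + 958 = 8156
Net migration: Band 1 + 180 → 279; Band 2 + 40 → 8383; Band 3 + 110 → 1474; Band 4 − 170 → 3142; Band 5 + 362 → 3288; Band 6 − 220 → 7936
Population now: 0–14=279, 15–29=8383, 30–44=1474, 45–59=3142, 60–74=3288, 75+=7936
After projecting period 2:
Births: 8383 × 0.068 = 570
Band 2: 279 × 0.959 = 268
Band 3: 8383 × 0.941 = 7888
Band 4: 1474 × 0.933 = 1375
Band 5: 3142 × 0.929 = 2919
Band 6: 3288 × 0.917 + 7936 × 0.336 = 3015 + 2666 = 5681
Net migration: Band 1 + 180 → 750; Band 2 + 40 → 308; Band 3 + 110 → 7998; Band 4 − 170 → 1205; Band 5 + 362 → 3281; Band 6 − 220 → 5461
Population now: 0–14=750, 15–29=308, 30–44=7998, 45–59=1205, 60–74=3281, 75+=5461
After projecting period 3:
Births: 308 × 0.068 = 21
Band 2: 750 × 0.959 = 719
Band 3: 308 × 0.941 = 290
Band 4: 7998 × 0.933 = 7462
Band 5: 1205 × 0.929 = 1119
Band 6: 3281 × 0.917 + 5461 × 0.336 = 3009 + 1835 = 4844
Net migration: Band 1 + 180 → 201; Band 2 + 40 → 759; Band 3 + 110 → 400; Band 4 − 170 → 7292; Band 5 + 362 → 1481; Band 6 − 220 → 4624
Population now: 0–14=201, 15–29=759, 30–44=400, 45–59=7292, 60–74=1481, 75+=4624
After projecting period 4:
Births: 759 × 0.068 = 52
Band 2: 201 × 0.959 = 193
Band 3: 759 × 0.941 = 714
Band 4: 400 × 0.933 = 373
Band 5: 7292 × 0.929 = 6774
Band 6: 1481 × 0.917 + 4624 × 0.336 = 1358 + 1554 = 2912
Net migration: Band 1 + 180 → 232; Band 2 + 40 → 233; Band 3 + 110 → 824; Band 4 − 170 → 203; Band 5 + 362 → 7136; Band 6 − 220 → 2692
Population now: 0–14=232, 15–29=233, 30–44=824, 45–59=203, 60–74=7136, 75+=2692
Total after period 4: 232 + 233 + 824 + 203 + 7136 + 2692 = 11320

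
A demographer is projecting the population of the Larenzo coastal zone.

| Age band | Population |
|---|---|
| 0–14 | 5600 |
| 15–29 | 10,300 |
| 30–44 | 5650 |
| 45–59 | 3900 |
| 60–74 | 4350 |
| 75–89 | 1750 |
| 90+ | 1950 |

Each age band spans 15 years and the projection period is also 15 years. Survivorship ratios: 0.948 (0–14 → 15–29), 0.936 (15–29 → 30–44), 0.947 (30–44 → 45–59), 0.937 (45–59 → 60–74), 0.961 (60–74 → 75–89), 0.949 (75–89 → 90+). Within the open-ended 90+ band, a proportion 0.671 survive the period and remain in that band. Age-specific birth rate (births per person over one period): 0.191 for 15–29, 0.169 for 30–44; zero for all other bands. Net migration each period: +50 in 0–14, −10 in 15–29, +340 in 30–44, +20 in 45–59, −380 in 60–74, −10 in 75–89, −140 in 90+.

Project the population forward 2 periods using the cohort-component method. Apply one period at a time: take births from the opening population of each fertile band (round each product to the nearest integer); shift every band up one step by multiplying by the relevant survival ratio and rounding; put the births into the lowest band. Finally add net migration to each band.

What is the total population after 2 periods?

33832

Numbering the groups 1..7 from youngest to oldest:
Period 1.
Births: 10300 × 0.191 = 1967  |  5650 × 0.169 = 955 — total 2922
Group 2: 5600 × 0.948 = 5309
Group 3: 10300 × 0.936 = 9641
Group 4: 5650 × 0.947 = 5351
Group 5: 3900 × 0.937 = 3654
Group 6: 4350 × 0.961 = 4180
Group 7: 1750 × 0.949 + 1950 × 0.671 = 1661 + 1308 = 2969
Net migration: Group 1 + 50 → 2972; Group 2 − 10 → 5299; Group 3 + 340 → 9981; Group 4 + 20 → 5371; Group 5 − 380 → 3274; Group 6 − 10 → 4170; Group 7 − 140 → 2829
End of period: [2972, 5299, 9981, 5371, 3274, 4170, 2829]
Period 2.
Births: 5299 × 0.191 = 1012  |  9981 × 0.169 = 1687 — total 2699
Group 2: 2972 × 0.948 = 2817
Group 3: 5299 × 0.936 = 4960
Group 4: 9981 × 0.947 = 9452
Group 5: 5371 × 0.937 = 5033
Group 6: 3274 × 0.961 = 3146
Group 7: 4170 × 0.949 + 2829 × 0.671 = 3957 + 1898 = 5855
Net migration: Group 1 + 50 → 2749; Group 2 − 10 → 2807; Group 3 + 340 → 5300; Group 4 + 20 → 9472; Group 5 − 380 → 4653; Group 6 − 10 → 3136; Group 7 − 140 → 5715
End of period: [2749, 2807, 5300, 9472, 4653, 3136, 5715]
Total after period 2: 2749 + 2807 + 5300 + 9472 + 4653 + 3136 + 5715 = 33832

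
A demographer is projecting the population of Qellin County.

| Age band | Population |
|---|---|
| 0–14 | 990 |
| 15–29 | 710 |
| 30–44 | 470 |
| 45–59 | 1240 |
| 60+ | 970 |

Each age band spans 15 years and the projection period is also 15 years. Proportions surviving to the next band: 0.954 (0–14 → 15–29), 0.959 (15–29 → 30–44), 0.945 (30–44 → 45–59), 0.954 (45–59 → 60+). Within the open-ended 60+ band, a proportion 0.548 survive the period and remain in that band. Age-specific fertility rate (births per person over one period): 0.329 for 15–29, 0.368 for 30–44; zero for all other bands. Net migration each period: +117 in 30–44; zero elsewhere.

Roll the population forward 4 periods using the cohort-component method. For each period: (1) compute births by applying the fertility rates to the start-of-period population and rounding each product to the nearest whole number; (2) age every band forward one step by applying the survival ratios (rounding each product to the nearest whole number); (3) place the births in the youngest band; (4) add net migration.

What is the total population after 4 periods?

Numbering the groups 1..5 from youngest to oldest:
[period 1]
Births: 710 × 0.329 = 234, 470 × 0.368 = 173 ⇒ total 407
Group 2: 990 × 0.954 = 944
Group 3: 710 × 0.959 = 681
Group 4: 470 × 0.945 = 444
Group 5: 1240 × 0.954 + 970 × 0.548 = 1183 + 532 = 1715
Net migration: Group 3 + 117 → 798
Giving 407 / 944 / 798 / 444 / 1715.
[period 2]
Births: 944 × 0.329 = 311, 798 × 0.368 = 294 ⇒ total 605
Group 2: 407 × 0.954 = 388
Group 3: 944 × 0.959 = 905
Group 4: 798 × 0.945 = 754
Group 5: 444 × 0.954 + 1715 × 0.548 = 424 + 940 = 1364
Net migration: Group 3 + 117 → 1022
Giving 605 / 388 / 1022 / 754 / 1364.
[period 3]
Births: 388 × 0.329 = 128, 1022 × 0.368 = 376 ⇒ total 504
Group 2: 605 × 0.954 = 577
Group 3: 388 × 0.959 = 372
Group 4: 1022 × 0.945 = 966
Group 5: 754 × 0.954 + 1364 × 0.548 = 719 + 747 = 1466
Net migration: Group 3 + 117 → 489
Giving 504 / 577 / 489 / 966 / 1466.
[period 4]
Births: 577 × 0.329 = 190, 489 × 0.368 = 180 ⇒ total 370
Group 2: 504 × 0.954 = 481
Group 3: 577 × 0.959 = 553
Group 4: 489 × 0.945 = 462
Group 5: 966 × 0.954 + 1466 × 0.548 = 922 + 803 = 1725
Net migration: Group 3 + 117 → 670
Giving 370 / 481 / 670 / 462 / 1725.
Total after period 4: 370 + 481 + 670 + 462 + 1725 = 3708

3708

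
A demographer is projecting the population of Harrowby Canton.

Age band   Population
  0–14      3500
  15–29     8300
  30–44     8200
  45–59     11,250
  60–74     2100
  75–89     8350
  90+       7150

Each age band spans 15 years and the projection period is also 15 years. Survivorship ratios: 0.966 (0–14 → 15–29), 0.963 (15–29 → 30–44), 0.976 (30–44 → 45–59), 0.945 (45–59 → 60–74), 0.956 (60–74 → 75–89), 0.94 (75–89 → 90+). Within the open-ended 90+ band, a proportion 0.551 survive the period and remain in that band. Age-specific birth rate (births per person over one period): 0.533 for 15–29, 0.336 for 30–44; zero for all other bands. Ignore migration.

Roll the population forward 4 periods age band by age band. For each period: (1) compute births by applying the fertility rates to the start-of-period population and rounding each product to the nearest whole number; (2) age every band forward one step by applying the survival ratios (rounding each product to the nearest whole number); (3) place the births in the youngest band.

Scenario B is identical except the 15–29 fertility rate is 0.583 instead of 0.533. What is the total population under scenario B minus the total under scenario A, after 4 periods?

1538

(Groups numbered youngest = 1 to oldest = 7.)
[period 1]
Births: 8300 × 0.533 = 4424, 8200 × 0.336 = 2755 ⇒ total 7179
Group 2: 3500 × 0.966 = 3381
Group 3: 8300 × 0.963 = 7993
Group 4: 8200 × 0.976 = 8003
Group 5: 11250 × 0.945 = 10631
Group 6: 2100 × 0.956 = 2008
Group 7: 8350 × 0.94 + 7150 × 0.551 = 7849 + 3940 = 11789
Population now: 0–14=7179, 15–29=3381, 30–44=7993, 45–59=8003, 60–74=10631, 75–89=2008, 90+=11789
[period 2]
Births: 3381 × 0.533 = 1802, 7993 × 0.336 = 2686 ⇒ total 4488
Group 2: 7179 × 0.966 = 6935
Group 3: 3381 × 0.963 = 3256
Group 4: 7993 × 0.976 = 7801
Group 5: 8003 × 0.945 = 7563
Group 6: 10631 × 0.956 = 10163
Group 7: 2008 × 0.94 + 11789 × 0.551 = 1888 + 6496 = 8384
Population now: 0–14=4488, 15–29=6935, 30–44=3256, 45–59=7801, 60–74=7563, 75–89=10163, 90+=8384
[period 3]
Births: 6935 × 0.533 = 3696, 3256 × 0.336 = 1094 ⇒ total 4790
Group 2: 4488 × 0.966 = 4335
Group 3: 6935 × 0.963 = 6678
Group 4: 3256 × 0.976 = 3178
Group 5: 7801 × 0.945 = 7372
Group 6: 7563 × 0.956 = 7230
Group 7: 10163 × 0.94 + 8384 × 0.551 = 9553 + 4620 = 14173
Population now: 0–14=4790, 15–29=4335, 30–44=6678, 45–59=3178, 60–74=7372, 75–89=7230, 90+=14173
[period 4]
Births: 4335 × 0.533 = 2311, 6678 × 0.336 = 2244 ⇒ total 4555
Group 2: 4790 × 0.966 = 4627
Group 3: 4335 × 0.963 = 4175
Group 4: 6678 × 0.976 = 6518
Group 5: 3178 × 0.945 = 3003
Group 6: 7372 × 0.956 = 7048
Group 7: 7230 × 0.94 + 14173 × 0.551 = 6796 + 7809 = 14605
Population now: 0–14=4555, 15–29=4627, 30–44=4175, 45–59=6518, 60–74=3003, 75–89=7048, 90+=14605
Scenario A total after 4 periods: 44531
Scenario B projection —
[period 1]
Births: 8300 × 0.583 = 4839, 8200 × 0.336 = 2755 ⇒ total 7594
Group 2: 3500 × 0.966 = 3381
Group 3: 8300 × 0.963 = 7993
Group 4: 8200 × 0.976 = 8003
Group 5: 11250 × 0.945 = 10631
Group 6: 2100 × 0.956 = 2008
Group 7: 8350 × 0.94 + 7150 × 0.551 = 7849 + 3940 = 11789
Population now: 0–14=7594, 15–29=3381, 30–44=7993, 45–59=8003, 60–74=10631, 75–89=2008, 90+=11789
[period 2]
Births: 3381 × 0.583 = 1971, 7993 × 0.336 = 2686 ⇒ total 4657
Group 2: 7594 × 0.966 = 7336
Group 3: 3381 × 0.963 = 3256
Group 4: 7993 × 0.976 = 7801
Group 5: 8003 × 0.945 = 7563
Group 6: 10631 × 0.956 = 10163
Group 7: 2008 × 0.94 + 11789 × 0.551 = 1888 + 6496 = 8384
Population now: 0–14=4657, 15–29=7336, 30–44=3256, 45–59=7801, 60–74=7563, 75–89=10163, 90+=8384
[period 3]
Births: 7336 × 0.583 = 4277, 3256 × 0.336 = 1094 ⇒ total 5371
Group 2: 4657 × 0.966 = 4499
Group 3: 7336 × 0.963 = 7065
Group 4: 3256 × 0.976 = 3178
Group 5: 7801 × 0.945 = 7372
Group 6: 7563 × 0.956 = 7230
Group 7: 10163 × 0.94 + 8384 × 0.551 = 9553 + 4620 = 14173
Population now: 0–14=5371, 15–29=4499, 30–44=7065, 45–59=3178, 60–74=7372, 75–89=7230, 90+=14173
[period 4]
Births: 4499 × 0.583 = 2623, 7065 × 0.336 = 2374 ⇒ total 4997
Group 2: 5371 × 0.966 = 5188
Group 3: 4499 × 0.963 = 4333
Group 4: 7065 × 0.976 = 6895
Group 5: 3178 × 0.945 = 3003
Group 6: 7372 × 0.956 = 7048
Group 7: 7230 × 0.94 + 14173 × 0.551 = 6796 + 7809 = 14605
Population now: 0–14=4997, 15–29=5188, 30–44=4333, 45–59=6895, 60–74=3003, 75–89=7048, 90+=14605
Scenario B total after 4 periods: 46069
Difference B − A = 46069 − 44531 = 1538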